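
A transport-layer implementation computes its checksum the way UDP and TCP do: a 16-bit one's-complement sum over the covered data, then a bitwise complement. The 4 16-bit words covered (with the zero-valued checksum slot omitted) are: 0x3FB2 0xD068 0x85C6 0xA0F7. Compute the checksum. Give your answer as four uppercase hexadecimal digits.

C926

One's-complement addition (fold any carry out of bit 15 back into bit 0):
  0x3FB2 + 0xD068 = 0x1101A → wrap carry → 0x101B
  0x101B + 0x85C6 = 0x095E1
  0x95E1 + 0xA0F7 = 0x136D8 → wrap carry → 0x36D9
One's-complement sum = 0x36D9.
Checksum = ~0x36D9 & 0xFFFF = 0xC926.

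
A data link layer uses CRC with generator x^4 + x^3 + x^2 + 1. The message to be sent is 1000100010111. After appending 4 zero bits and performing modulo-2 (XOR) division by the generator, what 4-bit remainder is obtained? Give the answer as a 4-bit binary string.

Append 4 zeros: 10001000101110000. Divide by 11101 (XOR where the leading bit is 1):
  pos 0: 10001 XOR 11101 = 01100
  pos 1: 11000 XOR 11101 = 00101
  pos 3: 10100 XOR 11101 = 01001
  pos 4: 10011 XOR 11101 = 01110
  pos 5: 11100 XOR 11101 = 00001
  pos 9: 11110 XOR 11101 = 00011
  pos 12: 11000 XOR 11101 = 00101
Remainder (last 4 bits) = 0101. This is the CRC / FCS.

0101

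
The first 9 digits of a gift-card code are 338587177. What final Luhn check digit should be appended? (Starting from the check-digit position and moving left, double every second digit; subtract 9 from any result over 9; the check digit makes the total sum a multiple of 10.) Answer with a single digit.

Partial digits right→left: 7 7 1 7 8 5 8 3 3
Double every second digit counting from the check-digit position (so the 1st, 3rd, 5th, ... of the partial from the right).
  doubled (with −9 where >9): 5 2 7 7 6 → sum 27
  kept as-is: 7 7 5 3 → sum 22
Total = 27 + 22 = 49.
Check digit = (10 − (49 mod 10)) mod 10 = 1.

1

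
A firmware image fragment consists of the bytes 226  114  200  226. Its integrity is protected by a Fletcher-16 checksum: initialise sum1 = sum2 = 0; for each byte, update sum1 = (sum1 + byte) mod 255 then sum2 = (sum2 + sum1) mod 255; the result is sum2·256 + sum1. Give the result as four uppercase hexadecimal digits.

Running sums (mod 255):
  after byte 0 (226): sum1=226, sum2=226
  after byte 1 (114): sum1=85, sum2=56
  after byte 2 (200): sum1=30, sum2=86
  after byte 3 (226): sum1=1, sum2=87
Checksum = sum2·256 + sum1 = 87·256 + 1 = 22273 = 0x5701.

5701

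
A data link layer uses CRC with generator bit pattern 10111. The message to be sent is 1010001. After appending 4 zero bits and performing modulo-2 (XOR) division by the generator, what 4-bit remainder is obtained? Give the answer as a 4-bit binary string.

1101

Append 4 zeros: 10100010000. Divide by 10111 (XOR where the leading bit is 1):
  pos 0: 10100 XOR 10111 = 00011
  pos 3: 11010 XOR 10111 = 01101
  pos 4: 11010 XOR 10111 = 01101
  pos 5: 11010 XOR 10111 = 01101
  pos 6: 11010 XOR 10111 = 01101
Remainder (last 4 bits) = 1101. This is the CRC / FCS.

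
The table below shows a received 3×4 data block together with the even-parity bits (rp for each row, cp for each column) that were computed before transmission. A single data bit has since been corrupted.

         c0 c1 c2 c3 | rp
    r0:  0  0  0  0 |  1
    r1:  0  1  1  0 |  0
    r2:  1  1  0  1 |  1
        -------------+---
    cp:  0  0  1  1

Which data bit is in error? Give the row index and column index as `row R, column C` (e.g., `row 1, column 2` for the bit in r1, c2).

row 0, column 0

Recompute each row's even parity and compare to rp:
  r0: data parity 0, sent rp 1 → mismatch
  r1: data parity 0, sent rp 0 → ok
  r2: data parity 1, sent rp 1 → ok
Recompute each column's even parity and compare to cp:
  c0: data parity 1, sent cp 0 → mismatch
  c1: data parity 0, sent cp 0 → ok
  c2: data parity 1, sent cp 1 → ok
  c3: data parity 1, sent cp 1 → ok
Exactly one row (r0) and one column (c0) fail → the flipped bit is at their intersection.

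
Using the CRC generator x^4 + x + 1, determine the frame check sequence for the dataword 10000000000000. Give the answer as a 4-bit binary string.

Append 4 zeros: 100000000000000000. Divide by 10011 (XOR where the leading bit is 1):
  pos 0: 10000 XOR 10011 = 00011
  pos 3: 11000 XOR 10011 = 01011
  pos 4: 10110 XOR 10011 = 00101
  pos 6: 10100 XOR 10011 = 00111
  pos 8: 11100 XOR 10011 = 01111
  pos 9: 11110 XOR 10011 = 01101
  pos 10: 11010 XOR 10011 = 01001
  pos 11: 10010 XOR 10011 = 00001
Remainder (last 4 bits) = 0100. This is the CRC / FCS.

0100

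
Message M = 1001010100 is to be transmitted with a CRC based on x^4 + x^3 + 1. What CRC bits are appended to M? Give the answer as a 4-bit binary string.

1101

Append 4 zeros: 10010101000000. Divide by 11001 (XOR where the leading bit is 1):
  pos 0: 10010 XOR 11001 = 01011
  pos 1: 10111 XOR 11001 = 01110
  pos 2: 11100 XOR 11001 = 00101
  pos 4: 10110 XOR 11001 = 01111
  pos 5: 11110 XOR 11001 = 00111
  pos 7: 11100 XOR 11001 = 00101
  pos 9: 10100 XOR 11001 = 01101
Remainder (last 4 bits) = 1101. This is the CRC / FCS.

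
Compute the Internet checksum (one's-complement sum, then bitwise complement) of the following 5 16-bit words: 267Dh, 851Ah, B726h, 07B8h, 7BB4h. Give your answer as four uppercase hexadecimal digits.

One's-complement addition (fold any carry out of bit 15 back into bit 0):
  0x267D + 0x851A = 0x0AB97
  0xAB97 + 0xB726 = 0x162BD → wrap carry → 0x62BE
  0x62BE + 0x07B8 = 0x06A76
  0x6A76 + 0x7BB4 = 0x0E62A
One's-complement sum = 0xE62A.
Checksum = ~0xE62A & 0xFFFF = 0x19D5.

19D5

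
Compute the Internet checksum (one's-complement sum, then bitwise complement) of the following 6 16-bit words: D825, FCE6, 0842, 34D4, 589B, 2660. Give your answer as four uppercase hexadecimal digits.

One's-complement addition (fold any carry out of bit 15 back into bit 0):
  0xD825 + 0xFCE6 = 0x1D50B → wrap carry → 0xD50C
  0xD50C + 0x0842 = 0x0DD4E
  0xDD4E + 0x34D4 = 0x11222 → wrap carry → 0x1223
  0x1223 + 0x589B = 0x06ABE
  0x6ABE + 0x2660 = 0x0911E
One's-complement sum = 0x911E.
Checksum = ~0x911E & 0xFFFF = 0x6EE1.

6EE1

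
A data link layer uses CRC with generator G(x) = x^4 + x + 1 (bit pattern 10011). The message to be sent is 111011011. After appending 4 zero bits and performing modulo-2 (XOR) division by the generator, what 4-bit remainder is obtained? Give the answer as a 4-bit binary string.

1101

Append 4 zeros: 1110110110000. Divide by 10011 (XOR where the leading bit is 1):
  pos 0: 11101 XOR 10011 = 01110
  pos 1: 11101 XOR 10011 = 01110
  pos 2: 11100 XOR 10011 = 01111
  pos 3: 11111 XOR 10011 = 01100
  pos 4: 11001 XOR 10011 = 01010
  pos 5: 10100 XOR 10011 = 00111
  pos 7: 11100 XOR 10011 = 01111
  pos 8: 11110 XOR 10011 = 01101
Remainder (last 4 bits) = 1101. This is the CRC / FCS.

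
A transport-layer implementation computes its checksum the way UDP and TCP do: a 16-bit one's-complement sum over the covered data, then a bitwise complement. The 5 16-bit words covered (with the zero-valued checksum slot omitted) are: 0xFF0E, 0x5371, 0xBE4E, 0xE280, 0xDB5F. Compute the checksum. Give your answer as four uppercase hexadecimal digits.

One's-complement addition (fold any carry out of bit 15 back into bit 0):
  0xFF0E + 0x5371 = 0x1527F → wrap carry → 0x5280
  0x5280 + 0xBE4E = 0x110CE → wrap carry → 0x10CF
  0x10CF + 0xE280 = 0x0F34F
  0xF34F + 0xDB5F = 0x1CEAE → wrap carry → 0xCEAF
One's-complement sum = 0xCEAF.
Checksum = ~0xCEAF & 0xFFFF = 0x3150.

3150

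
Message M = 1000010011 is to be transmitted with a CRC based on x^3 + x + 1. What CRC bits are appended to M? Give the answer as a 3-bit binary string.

011

Append 3 zeros: 1000010011000. Divide by 1011 (XOR where the leading bit is 1):
  pos 0: 1000 XOR 1011 = 0011
  pos 2: 1101 XOR 1011 = 0110
  pos 3: 1100 XOR 1011 = 0111
  pos 4: 1110 XOR 1011 = 0101
  pos 5: 1011 XOR 1011 = 0000
  pos 9: 1000 XOR 1011 = 0011
Remainder (last 3 bits) = 011. This is the CRC / FCS.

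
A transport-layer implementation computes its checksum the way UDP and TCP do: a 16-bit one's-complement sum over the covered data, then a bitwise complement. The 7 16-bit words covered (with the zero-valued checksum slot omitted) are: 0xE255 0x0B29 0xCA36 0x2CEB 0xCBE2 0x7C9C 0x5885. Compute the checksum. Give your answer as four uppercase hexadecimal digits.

One's-complement addition (fold any carry out of bit 15 back into bit 0):
  0xE255 + 0x0B29 = 0x0ED7E
  0xED7E + 0xCA36 = 0x1B7B4 → wrap carry → 0xB7B5
  0xB7B5 + 0x2CEB = 0x0E4A0
  0xE4A0 + 0xCBE2 = 0x1B082 → wrap carry → 0xB083
  0xB083 + 0x7C9C = 0x12D1F → wrap carry → 0x2D20
  0x2D20 + 0x5885 = 0x085A5
One's-complement sum = 0x85A5.
Checksum = ~0x85A5 & 0xFFFF = 0x7A5A.

7A5A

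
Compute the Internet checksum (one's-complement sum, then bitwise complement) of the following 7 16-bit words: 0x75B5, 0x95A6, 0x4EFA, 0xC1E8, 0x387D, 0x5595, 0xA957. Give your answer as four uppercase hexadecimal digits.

AC56

One's-complement addition (fold any carry out of bit 15 back into bit 0):
  0x75B5 + 0x95A6 = 0x10B5B → wrap carry → 0x0B5C
  0x0B5C + 0x4EFA = 0x05A56
  0x5A56 + 0xC1E8 = 0x11C3E → wrap carry → 0x1C3F
  0x1C3F + 0x387D = 0x054BC
  0x54BC + 0x5595 = 0x0AA51
  0xAA51 + 0xA957 = 0x153A8 → wrap carry → 0x53A9
One's-complement sum = 0x53A9.
Checksum = ~0x53A9 & 0xFFFF = 0xAC56.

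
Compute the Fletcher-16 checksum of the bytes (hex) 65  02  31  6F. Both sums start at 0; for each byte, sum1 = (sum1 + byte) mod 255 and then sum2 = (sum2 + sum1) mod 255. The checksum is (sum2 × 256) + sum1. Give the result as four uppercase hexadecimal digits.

6D08

Running sums (mod 255):
  after byte 0 (65): sum1=101, sum2=101
  after byte 1 (02): sum1=103, sum2=204
  after byte 2 (31): sum1=152, sum2=101
  after byte 3 (6F): sum1=8, sum2=109
Checksum = sum2·256 + sum1 = 109·256 + 8 = 27912 = 0x6D08.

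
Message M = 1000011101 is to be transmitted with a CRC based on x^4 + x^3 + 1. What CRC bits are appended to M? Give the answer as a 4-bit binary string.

Append 4 zeros: 10000111010000. Divide by 11001 (XOR where the leading bit is 1):
  pos 0: 10000 XOR 11001 = 01001
  pos 1: 10011 XOR 11001 = 01010
  pos 2: 10101 XOR 11001 = 01100
  pos 3: 11001 XOR 11001 = 00000
  pos 9: 10000 XOR 11001 = 01001
Remainder (last 4 bits) = 1001. This is the CRC / FCS.

1001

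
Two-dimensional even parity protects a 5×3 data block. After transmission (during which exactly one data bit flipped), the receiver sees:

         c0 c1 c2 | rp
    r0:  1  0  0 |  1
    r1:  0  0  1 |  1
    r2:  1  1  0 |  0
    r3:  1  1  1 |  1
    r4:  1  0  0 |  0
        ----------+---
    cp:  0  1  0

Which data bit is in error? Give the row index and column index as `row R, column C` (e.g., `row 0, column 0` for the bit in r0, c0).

Recompute each row's even parity and compare to rp:
  r0: data parity 1, sent rp 1 → ok
  r1: data parity 1, sent rp 1 → ok
  r2: data parity 0, sent rp 0 → ok
  r3: data parity 1, sent rp 1 → ok
  r4: data parity 1, sent rp 0 → mismatch
Recompute each column's even parity and compare to cp:
  c0: data parity 0, sent cp 0 → ok
  c1: data parity 0, sent cp 1 → mismatch
  c2: data parity 0, sent cp 0 → ok
Exactly one row (r4) and one column (c1) fail → the flipped bit is at their intersection.

row 4, column 1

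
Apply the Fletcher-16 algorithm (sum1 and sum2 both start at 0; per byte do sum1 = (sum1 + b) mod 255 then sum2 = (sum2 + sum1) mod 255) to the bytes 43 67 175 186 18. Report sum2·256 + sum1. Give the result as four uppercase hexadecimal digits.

Running sums (mod 255):
  after byte 0 (43): sum1=43, sum2=43
  after byte 1 (67): sum1=110, sum2=153
  after byte 2 (175): sum1=30, sum2=183
  after byte 3 (186): sum1=216, sum2=144
  after byte 4 (18): sum1=234, sum2=123
Checksum = sum2·256 + sum1 = 123·256 + 234 = 31722 = 0x7BEA.

7BEA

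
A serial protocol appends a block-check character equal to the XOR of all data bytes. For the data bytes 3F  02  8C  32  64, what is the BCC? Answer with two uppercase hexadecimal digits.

XOR the bytes together:
  start with 0x3F
  0x3F ⊕ 0x02 = 0x3D
  0x3D ⊕ 0x8C = 0xB1
  0xB1 ⊕ 0x32 = 0x83
  0x83 ⊕ 0x64 = 0xE7

E7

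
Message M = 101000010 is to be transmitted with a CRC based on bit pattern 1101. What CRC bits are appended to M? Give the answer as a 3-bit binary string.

100

Append 3 zeros: 101000010000. Divide by 1101 (XOR where the leading bit is 1):
  pos 0: 1010 XOR 1101 = 0111
  pos 1: 1110 XOR 1101 = 0011
  pos 3: 1100 XOR 1101 = 0001
  pos 6: 1100 XOR 1101 = 0001
Remainder (last 3 bits) = 100. This is the CRC / FCS.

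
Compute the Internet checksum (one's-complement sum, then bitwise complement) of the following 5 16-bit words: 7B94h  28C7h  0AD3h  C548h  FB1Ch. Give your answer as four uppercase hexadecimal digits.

One's-complement addition (fold any carry out of bit 15 back into bit 0):
  0x7B94 + 0x28C7 = 0x0A45B
  0xA45B + 0x0AD3 = 0x0AF2E
  0xAF2E + 0xC548 = 0x17476 → wrap carry → 0x7477
  0x7477 + 0xFB1C = 0x16F93 → wrap carry → 0x6F94
One's-complement sum = 0x6F94.
Checksum = ~0x6F94 & 0xFFFF = 0x906B.

906B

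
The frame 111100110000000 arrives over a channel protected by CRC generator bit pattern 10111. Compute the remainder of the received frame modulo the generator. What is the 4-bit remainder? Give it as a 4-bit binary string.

Modulo-2 division of 111100110000000 by 10111:
  pos 0: 11110 XOR 10111 = 01001
  pos 1: 10010 XOR 10111 = 00101
  pos 3: 10111 XOR 10111 = 00000
Remainder = 0000 (zero — the frame passes the CRC check).

0000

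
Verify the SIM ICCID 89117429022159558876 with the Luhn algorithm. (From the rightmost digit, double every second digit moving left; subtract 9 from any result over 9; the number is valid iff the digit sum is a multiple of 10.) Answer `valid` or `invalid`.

From the right, keep odd positions and double even positions (subtract 9 from any doubled value over 9):
  doubled (positions 2,4,...): 5 7 1 1 4 0 4 5 2 7 → sum 36
  kept (positions 1,3,...): 6 8 5 9 1 2 9 4 1 9 → sum 54
Total = 90.
90 mod 10 = 0, so the number is valid.

valid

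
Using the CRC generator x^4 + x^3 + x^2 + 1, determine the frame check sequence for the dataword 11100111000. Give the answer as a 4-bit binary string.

Append 4 zeros: 111001110000000. Divide by 11101 (XOR where the leading bit is 1):
  pos 0: 11100 XOR 11101 = 00001
  pos 4: 11110 XOR 11101 = 00011
  pos 7: 11000 XOR 11101 = 00101
  pos 9: 10100 XOR 11101 = 01001
  pos 10: 10010 XOR 11101 = 01111
Remainder (last 4 bits) = 1111. This is the CRC / FCS.

1111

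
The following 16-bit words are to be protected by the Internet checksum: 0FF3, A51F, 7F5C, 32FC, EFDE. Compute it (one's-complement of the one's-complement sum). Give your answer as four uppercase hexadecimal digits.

A8B5

One's-complement addition (fold any carry out of bit 15 back into bit 0):
  0x0FF3 + 0xA51F = 0x0B512
  0xB512 + 0x7F5C = 0x1346E → wrap carry → 0x346F
  0x346F + 0x32FC = 0x0676B
  0x676B + 0xEFDE = 0x15749 → wrap carry → 0x574A
One's-complement sum = 0x574A.
Checksum = ~0x574A & 0xFFFF = 0xA8B5.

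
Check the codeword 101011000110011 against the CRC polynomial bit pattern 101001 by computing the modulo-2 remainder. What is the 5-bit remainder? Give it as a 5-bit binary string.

Modulo-2 division of 101011000110011 by 101001:
  pos 0: 101011 XOR 101001 = 000010
  pos 4: 100001 XOR 101001 = 001000
  pos 6: 100010 XOR 101001 = 001011
  pos 8: 101101 XOR 101001 = 000100
Remainder = 01001 (nonzero — an error is detected).

01001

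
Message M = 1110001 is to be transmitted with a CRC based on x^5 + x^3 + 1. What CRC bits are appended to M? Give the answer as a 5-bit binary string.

Append 5 zeros: 111000100000. Divide by 101001 (XOR where the leading bit is 1):
  pos 0: 111000 XOR 101001 = 010001
  pos 1: 100011 XOR 101001 = 001010
  pos 3: 101000 XOR 101001 = 000001
Remainder (last 5 bits) = 01000. This is the CRC / FCS.

01000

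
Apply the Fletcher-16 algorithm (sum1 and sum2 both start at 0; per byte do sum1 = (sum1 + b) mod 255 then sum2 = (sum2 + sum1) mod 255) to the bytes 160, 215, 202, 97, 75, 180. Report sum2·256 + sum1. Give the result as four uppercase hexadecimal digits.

Running sums (mod 255):
  after byte 0 (160): sum1=160, sum2=160
  after byte 1 (215): sum1=120, sum2=25
  after byte 2 (202): sum1=67, sum2=92
  after byte 3 (97): sum1=164, sum2=1
  after byte 4 (75): sum1=239, sum2=240
  after byte 5 (180): sum1=164, sum2=149
Checksum = sum2·256 + sum1 = 149·256 + 164 = 38308 = 0x95A4.

95A4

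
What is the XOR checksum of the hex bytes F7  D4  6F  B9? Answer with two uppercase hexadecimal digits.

F5

XOR the bytes together:
  start with 0xF7
  0xF7 ⊕ 0xD4 = 0x23
  0x23 ⊕ 0x6F = 0x4C
  0x4C ⊕ 0xB9 = 0xF5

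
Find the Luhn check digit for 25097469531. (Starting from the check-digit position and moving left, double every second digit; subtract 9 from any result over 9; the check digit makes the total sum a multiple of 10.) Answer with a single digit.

Partial digits right→left: 1 3 5 9 6 4 7 9 0 5 2
Double every second digit counting from the check-digit position (so the 1st, 3rd, 5th, ... of the partial from the right).
  doubled (with −9 where >9): 2 1 3 5 0 4 → sum 15
  kept as-is: 3 9 4 9 5 → sum 30
Total = 15 + 30 = 45.
Check digit = (10 − (45 mod 10)) mod 10 = 5.

5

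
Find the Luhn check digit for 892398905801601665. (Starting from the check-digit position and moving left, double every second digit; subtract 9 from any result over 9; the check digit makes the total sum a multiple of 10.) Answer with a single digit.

Partial digits right→left: 5 6 6 1 0 6 1 0 8 5 0 9 8 9 3 2 9 8
Double every second digit counting from the check-digit position (so the 1st, 3rd, 5th, ... of the partial from the right).
  doubled (with −9 where >9): 1 3 0 2 7 0 7 6 9 → sum 35
  kept as-is: 6 1 6 0 5 9 9 2 8 → sum 46
Total = 35 + 46 = 81.
Check digit = (10 − (81 mod 10)) mod 10 = 9.

9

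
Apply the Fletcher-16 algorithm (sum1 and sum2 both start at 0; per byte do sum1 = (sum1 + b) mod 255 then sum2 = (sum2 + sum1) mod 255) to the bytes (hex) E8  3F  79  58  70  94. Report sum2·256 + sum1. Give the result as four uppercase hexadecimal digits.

Running sums (mod 255):
  after byte 0 (E8): sum1=232, sum2=232
  after byte 1 (3F): sum1=40, sum2=17
  after byte 2 (79): sum1=161, sum2=178
  after byte 3 (58): sum1=249, sum2=172
  after byte 4 (70): sum1=106, sum2=23
  after byte 5 (94): sum1=254, sum2=22
Checksum = sum2·256 + sum1 = 22·256 + 254 = 5886 = 0x16FE.

16FE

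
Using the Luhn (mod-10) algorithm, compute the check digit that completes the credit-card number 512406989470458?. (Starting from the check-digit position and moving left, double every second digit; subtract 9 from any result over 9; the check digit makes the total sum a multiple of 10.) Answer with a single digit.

Partial digits right→left: 8 5 4 0 7 4 9 8 9 6 0 4 2 1 5
Double every second digit counting from the check-digit position (so the 1st, 3rd, 5th, ... of the partial from the right).
  doubled (with −9 where >9): 7 8 5 9 9 0 4 1 → sum 43
  kept as-is: 5 0 4 8 6 4 1 → sum 28
Total = 43 + 28 = 71.
Check digit = (10 − (71 mod 10)) mod 10 = 9.

9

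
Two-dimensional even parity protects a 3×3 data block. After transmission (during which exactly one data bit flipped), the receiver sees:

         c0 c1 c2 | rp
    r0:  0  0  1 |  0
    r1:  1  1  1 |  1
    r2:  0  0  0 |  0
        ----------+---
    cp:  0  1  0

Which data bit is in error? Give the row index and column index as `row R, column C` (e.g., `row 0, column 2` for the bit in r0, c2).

row 0, column 0

Recompute each row's even parity and compare to rp:
  r0: data parity 1, sent rp 0 → mismatch
  r1: data parity 1, sent rp 1 → ok
  r2: data parity 0, sent rp 0 → ok
Recompute each column's even parity and compare to cp:
  c0: data parity 1, sent cp 0 → mismatch
  c1: data parity 1, sent cp 1 → ok
  c2: data parity 0, sent cp 0 → ok
Exactly one row (r0) and one column (c0) fail → the flipped bit is at their intersection.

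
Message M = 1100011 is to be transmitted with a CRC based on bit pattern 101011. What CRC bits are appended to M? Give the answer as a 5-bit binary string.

Append 5 zeros: 110001100000. Divide by 101011 (XOR where the leading bit is 1):
  pos 0: 110001 XOR 101011 = 011010
  pos 1: 110101 XOR 101011 = 011110
  pos 2: 111100 XOR 101011 = 010111
  pos 3: 101110 XOR 101011 = 000101
  pos 6: 101000 XOR 101011 = 000011
Remainder (last 5 bits) = 00011. This is the CRC / FCS.

00011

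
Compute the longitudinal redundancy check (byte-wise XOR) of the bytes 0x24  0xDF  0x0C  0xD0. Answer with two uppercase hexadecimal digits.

XOR the bytes together:
  start with 0x24
  0x24 ⊕ 0xDF = 0xFB
  0xFB ⊕ 0x0C = 0xF7
  0xF7 ⊕ 0xD0 = 0x27

27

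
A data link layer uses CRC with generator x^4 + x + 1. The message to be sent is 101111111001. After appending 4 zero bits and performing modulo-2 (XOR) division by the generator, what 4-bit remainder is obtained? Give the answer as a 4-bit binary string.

Append 4 zeros: 1011111110010000. Divide by 10011 (XOR where the leading bit is 1):
  pos 0: 10111 XOR 10011 = 00100
  pos 2: 10011 XOR 10011 = 00000
  pos 7: 11001 XOR 10011 = 01010
  pos 8: 10100 XOR 10011 = 00111
  pos 10: 11100 XOR 10011 = 01111
  pos 11: 11110 XOR 10011 = 01101
Remainder (last 4 bits) = 1101. This is the CRC / FCS.

1101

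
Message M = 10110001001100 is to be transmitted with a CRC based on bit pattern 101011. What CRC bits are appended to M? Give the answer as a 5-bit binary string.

Append 5 zeros: 1011000100110000000. Divide by 101011 (XOR where the leading bit is 1):
  pos 0: 101100 XOR 101011 = 000111
  pos 3: 111010 XOR 101011 = 010001
  pos 4: 100010 XOR 101011 = 001001
  pos 6: 100111 XOR 101011 = 001100
  pos 8: 110000 XOR 101011 = 011011
  pos 9: 110110 XOR 101011 = 011101
  pos 10: 111010 XOR 101011 = 010001
  pos 11: 100010 XOR 101011 = 001001
  pos 13: 100100 XOR 101011 = 001111
Remainder (last 5 bits) = 01111. This is the CRC / FCS.

01111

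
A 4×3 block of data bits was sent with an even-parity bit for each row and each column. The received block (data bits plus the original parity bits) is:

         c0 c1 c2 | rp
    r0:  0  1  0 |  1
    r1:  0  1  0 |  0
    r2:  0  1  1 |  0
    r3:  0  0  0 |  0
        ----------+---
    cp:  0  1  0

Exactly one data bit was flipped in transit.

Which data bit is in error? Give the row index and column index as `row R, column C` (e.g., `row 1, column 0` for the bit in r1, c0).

Recompute each row's even parity and compare to rp:
  r0: data parity 1, sent rp 1 → ok
  r1: data parity 1, sent rp 0 → mismatch
  r2: data parity 0, sent rp 0 → ok
  r3: data parity 0, sent rp 0 → ok
Recompute each column's even parity and compare to cp:
  c0: data parity 0, sent cp 0 → ok
  c1: data parity 1, sent cp 1 → ok
  c2: data parity 1, sent cp 0 → mismatch
Exactly one row (r1) and one column (c2) fail → the flipped bit is at their intersection.

row 1, column 2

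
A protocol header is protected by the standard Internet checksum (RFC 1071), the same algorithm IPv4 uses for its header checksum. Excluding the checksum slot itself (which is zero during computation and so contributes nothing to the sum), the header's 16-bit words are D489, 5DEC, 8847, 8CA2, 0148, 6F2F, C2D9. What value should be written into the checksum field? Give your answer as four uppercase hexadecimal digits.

854E

One's-complement addition (fold any carry out of bit 15 back into bit 0):
  0xD489 + 0x5DEC = 0x13275 → wrap carry → 0x3276
  0x3276 + 0x8847 = 0x0BABD
  0xBABD + 0x8CA2 = 0x1475F → wrap carry → 0x4760
  0x4760 + 0x0148 = 0x048A8
  0x48A8 + 0x6F2F = 0x0B7D7
  0xB7D7 + 0xC2D9 = 0x17AB0 → wrap carry → 0x7AB1
One's-complement sum = 0x7AB1.
Checksum = ~0x7AB1 & 0xFFFF = 0x854E.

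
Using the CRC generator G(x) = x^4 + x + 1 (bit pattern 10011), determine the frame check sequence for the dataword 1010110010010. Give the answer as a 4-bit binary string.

1001

Append 4 zeros: 10101100100100000. Divide by 10011 (XOR where the leading bit is 1):
  pos 0: 10101 XOR 10011 = 00110
  pos 2: 11010 XOR 10011 = 01001
  pos 3: 10010 XOR 10011 = 00001
  pos 7: 11001 XOR 10011 = 01010
  pos 8: 10100 XOR 10011 = 00111
  pos 10: 11100 XOR 10011 = 01111
  pos 11: 11110 XOR 10011 = 01101
  pos 12: 11010 XOR 10011 = 01001
Remainder (last 4 bits) = 1001. This is the CRC / FCS.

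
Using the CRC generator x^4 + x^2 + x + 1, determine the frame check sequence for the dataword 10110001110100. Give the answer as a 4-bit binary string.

1110

Append 4 zeros: 101100011101000000. Divide by 10111 (XOR where the leading bit is 1):
  pos 0: 10110 XOR 10111 = 00001
  pos 4: 10011 XOR 10111 = 00100
  pos 6: 10010 XOR 10111 = 00101
  pos 8: 10110 XOR 10111 = 00001
  pos 12: 10000 XOR 10111 = 00111
Remainder (last 4 bits) = 1110. This is the CRC / FCS.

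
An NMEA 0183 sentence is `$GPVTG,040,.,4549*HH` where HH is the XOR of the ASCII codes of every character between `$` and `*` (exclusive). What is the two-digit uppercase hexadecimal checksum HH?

XOR the ASCII codes of the payload characters:
  'G' = 0x47 → acc = 0x47
  'P' = 0x50 → acc = 0x17
  'V' = 0x56 → acc = 0x41
  'T' = 0x54 → acc = 0x15
  'G' = 0x47 → acc = 0x52
  ',' = 0x2C → acc = 0x7E
  '0' = 0x30 → acc = 0x4E
  '4' = 0x34 → acc = 0x7A
  '0' = 0x30 → acc = 0x4A
  ',' = 0x2C → acc = 0x66
  '.' = 0x2E → acc = 0x48
  ',' = 0x2C → acc = 0x64
  '4' = 0x34 → acc = 0x50
  '5' = 0x35 → acc = 0x65
  '4' = 0x34 → acc = 0x51
  '9' = 0x39 → acc = 0x68
Checksum = 0x68.

68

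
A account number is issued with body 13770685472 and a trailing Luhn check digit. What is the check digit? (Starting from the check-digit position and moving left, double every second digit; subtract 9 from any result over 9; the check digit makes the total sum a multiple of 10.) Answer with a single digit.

Partial digits right→left: 2 7 4 5 8 6 0 7 7 3 1
Double every second digit counting from the check-digit position (so the 1st, 3rd, 5th, ... of the partial from the right).
  doubled (with −9 where >9): 4 8 7 0 5 2 → sum 26
  kept as-is: 7 5 6 7 3 → sum 28
Total = 26 + 28 = 54.
Check digit = (10 − (54 mod 10)) mod 10 = 6.

6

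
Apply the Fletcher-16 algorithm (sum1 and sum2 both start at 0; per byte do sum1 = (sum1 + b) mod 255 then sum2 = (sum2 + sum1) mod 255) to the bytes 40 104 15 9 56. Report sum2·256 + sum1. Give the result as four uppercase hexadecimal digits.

E1E0

Running sums (mod 255):
  after byte 0 (40): sum1=40, sum2=40
  after byte 1 (104): sum1=144, sum2=184
  after byte 2 (15): sum1=159, sum2=88
  after byte 3 (9): sum1=168, sum2=1
  after byte 4 (56): sum1=224, sum2=225
Checksum = sum2·256 + sum1 = 225·256 + 224 = 57824 = 0xE1E0.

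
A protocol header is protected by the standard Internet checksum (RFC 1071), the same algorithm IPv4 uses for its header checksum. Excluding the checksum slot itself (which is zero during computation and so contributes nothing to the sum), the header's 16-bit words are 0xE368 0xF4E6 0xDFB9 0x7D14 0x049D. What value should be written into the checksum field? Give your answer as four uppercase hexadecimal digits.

C644

One's-complement addition (fold any carry out of bit 15 back into bit 0):
  0xE368 + 0xF4E6 = 0x1D84E → wrap carry → 0xD84F
  0xD84F + 0xDFB9 = 0x1B808 → wrap carry → 0xB809
  0xB809 + 0x7D14 = 0x1351D → wrap carry → 0x351E
  0x351E + 0x049D = 0x039BB
One's-complement sum = 0x39BB.
Checksum = ~0x39BB & 0xFFFF = 0xC644.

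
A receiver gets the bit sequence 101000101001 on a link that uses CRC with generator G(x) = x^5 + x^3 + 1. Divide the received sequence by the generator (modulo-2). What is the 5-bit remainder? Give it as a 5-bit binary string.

10010

Modulo-2 division of 101000101001 by 101001:
  pos 0: 101000 XOR 101001 = 000001
  pos 5: 110100 XOR 101001 = 011101
  pos 6: 111011 XOR 101001 = 010010
Remainder = 10010 (nonzero — an error is detected).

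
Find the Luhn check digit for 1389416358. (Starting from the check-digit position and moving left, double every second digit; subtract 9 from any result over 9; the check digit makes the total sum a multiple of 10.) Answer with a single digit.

6

Partial digits right→left: 8 5 3 6 1 4 9 8 3 1
Double every second digit counting from the check-digit position (so the 1st, 3rd, 5th, ... of the partial from the right).
  doubled (with −9 where >9): 7 6 2 9 6 → sum 30
  kept as-is: 5 6 4 8 1 → sum 24
Total = 30 + 24 = 54.
Check digit = (10 − (54 mod 10)) mod 10 = 6.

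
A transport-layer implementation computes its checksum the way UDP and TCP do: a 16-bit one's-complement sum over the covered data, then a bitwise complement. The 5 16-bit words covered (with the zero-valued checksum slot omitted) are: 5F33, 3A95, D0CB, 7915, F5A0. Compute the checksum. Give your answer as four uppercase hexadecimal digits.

26B5

One's-complement addition (fold any carry out of bit 15 back into bit 0):
  0x5F33 + 0x3A95 = 0x099C8
  0x99C8 + 0xD0CB = 0x16A93 → wrap carry → 0x6A94
  0x6A94 + 0x7915 = 0x0E3A9
  0xE3A9 + 0xF5A0 = 0x1D949 → wrap carry → 0xD94A
One's-complement sum = 0xD94A.
Checksum = ~0xD94A & 0xFFFF = 0x26B5.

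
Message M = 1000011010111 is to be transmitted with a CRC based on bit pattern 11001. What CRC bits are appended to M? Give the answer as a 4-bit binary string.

0110

Append 4 zeros: 10000110101110000. Divide by 11001 (XOR where the leading bit is 1):
  pos 0: 10000 XOR 11001 = 01001
  pos 1: 10011 XOR 11001 = 01010
  pos 2: 10101 XOR 11001 = 01100
  pos 3: 11000 XOR 11001 = 00001
  pos 7: 11011 XOR 11001 = 00010
  pos 10: 10100 XOR 11001 = 01101
  pos 11: 11010 XOR 11001 = 00011
Remainder (last 4 bits) = 0110. This is the CRC / FCS.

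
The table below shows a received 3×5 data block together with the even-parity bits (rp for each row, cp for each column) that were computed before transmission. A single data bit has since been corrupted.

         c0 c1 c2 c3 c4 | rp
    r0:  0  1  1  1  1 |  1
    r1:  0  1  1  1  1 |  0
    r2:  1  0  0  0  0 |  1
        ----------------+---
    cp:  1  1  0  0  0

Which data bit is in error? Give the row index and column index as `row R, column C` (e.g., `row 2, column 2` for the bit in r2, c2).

Recompute each row's even parity and compare to rp:
  r0: data parity 0, sent rp 1 → mismatch
  r1: data parity 0, sent rp 0 → ok
  r2: data parity 1, sent rp 1 → ok
Recompute each column's even parity and compare to cp:
  c0: data parity 1, sent cp 1 → ok
  c1: data parity 0, sent cp 1 → mismatch
  c2: data parity 0, sent cp 0 → ok
  c3: data parity 0, sent cp 0 → ok
  c4: data parity 0, sent cp 0 → ok
Exactly one row (r0) and one column (c1) fail → the flipped bit is at their intersection.

row 0, column 1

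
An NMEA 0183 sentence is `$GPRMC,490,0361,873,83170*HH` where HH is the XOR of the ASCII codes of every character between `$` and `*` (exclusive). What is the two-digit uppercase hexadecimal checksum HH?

73

XOR the ASCII codes of the payload characters:
  'G' = 0x47 → acc = 0x47
  'P' = 0x50 → acc = 0x17
  'R' = 0x52 → acc = 0x45
  'M' = 0x4D → acc = 0x08
  'C' = 0x43 → acc = 0x4B
  ',' = 0x2C → acc = 0x67
  '4' = 0x34 → acc = 0x53
  '9' = 0x39 → acc = 0x6A
  '0' = 0x30 → acc = 0x5A
  ',' = 0x2C → acc = 0x76
  '0' = 0x30 → acc = 0x46
  '3' = 0x33 → acc = 0x75
  '6' = 0x36 → acc = 0x43
  '1' = 0x31 → acc = 0x72
  ',' = 0x2C → acc = 0x5E
  '8' = 0x38 → acc = 0x66
  '7' = 0x37 → acc = 0x51
  '3' = 0x33 → acc = 0x62
  ',' = 0x2C → acc = 0x4E
  '8' = 0x38 → acc = 0x76
  '3' = 0x33 → acc = 0x45
  '1' = 0x31 → acc = 0x74
  '7' = 0x37 → acc = 0x43
  '0' = 0x30 → acc = 0x73
Checksum = 0x73.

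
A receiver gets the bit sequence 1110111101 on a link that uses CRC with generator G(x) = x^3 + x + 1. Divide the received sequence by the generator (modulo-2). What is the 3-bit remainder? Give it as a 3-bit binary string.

Modulo-2 division of 1110111101 by 1011:
  pos 0: 1110 XOR 1011 = 0101
  pos 1: 1011 XOR 1011 = 0000
  pos 5: 1110 XOR 1011 = 0101
  pos 6: 1011 XOR 1011 = 0000
Remainder = 000 (zero — the frame passes the CRC check).

000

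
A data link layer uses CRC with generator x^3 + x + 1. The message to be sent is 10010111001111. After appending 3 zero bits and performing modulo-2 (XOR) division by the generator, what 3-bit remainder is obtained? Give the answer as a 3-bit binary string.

Append 3 zeros: 10010111001111000. Divide by 1011 (XOR where the leading bit is 1):
  pos 0: 1001 XOR 1011 = 0010
  pos 2: 1001 XOR 1011 = 0010
  pos 4: 1011 XOR 1011 = 0000
  pos 10: 1111 XOR 1011 = 0100
  pos 11: 1000 XOR 1011 = 0011
  pos 13: 1100 XOR 1011 = 0111
Remainder (last 3 bits) = 111. This is the CRC / FCS.

111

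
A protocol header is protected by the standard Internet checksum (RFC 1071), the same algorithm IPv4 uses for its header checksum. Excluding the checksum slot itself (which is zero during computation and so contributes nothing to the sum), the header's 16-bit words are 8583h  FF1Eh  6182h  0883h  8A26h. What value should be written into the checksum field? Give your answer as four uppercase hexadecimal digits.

One's-complement addition (fold any carry out of bit 15 back into bit 0):
  0x8583 + 0xFF1E = 0x184A1 → wrap carry → 0x84A2
  0x84A2 + 0x6182 = 0x0E624
  0xE624 + 0x0883 = 0x0EEA7
  0xEEA7 + 0x8A26 = 0x178CD → wrap carry → 0x78CE
One's-complement sum = 0x78CE.
Checksum = ~0x78CE & 0xFFFF = 0x8731.

8731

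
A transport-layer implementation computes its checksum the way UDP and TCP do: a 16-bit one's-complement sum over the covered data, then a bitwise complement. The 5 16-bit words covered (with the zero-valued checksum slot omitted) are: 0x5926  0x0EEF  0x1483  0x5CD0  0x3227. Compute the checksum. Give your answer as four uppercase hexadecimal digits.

One's-complement addition (fold any carry out of bit 15 back into bit 0):
  0x5926 + 0x0EEF = 0x06815
  0x6815 + 0x1483 = 0x07C98
  0x7C98 + 0x5CD0 = 0x0D968
  0xD968 + 0x3227 = 0x10B8F → wrap carry → 0x0B90
One's-complement sum = 0x0B90.
Checksum = ~0x0B90 & 0xFFFF = 0xF46F.

F46F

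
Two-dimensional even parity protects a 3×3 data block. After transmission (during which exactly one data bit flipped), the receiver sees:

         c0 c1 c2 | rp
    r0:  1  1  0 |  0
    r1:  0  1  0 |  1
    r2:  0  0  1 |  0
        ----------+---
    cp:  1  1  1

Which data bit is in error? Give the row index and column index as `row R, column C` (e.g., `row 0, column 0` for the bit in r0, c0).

Recompute each row's even parity and compare to rp:
  r0: data parity 0, sent rp 0 → ok
  r1: data parity 1, sent rp 1 → ok
  r2: data parity 1, sent rp 0 → mismatch
Recompute each column's even parity and compare to cp:
  c0: data parity 1, sent cp 1 → ok
  c1: data parity 0, sent cp 1 → mismatch
  c2: data parity 1, sent cp 1 → ok
Exactly one row (r2) and one column (c1) fail → the flipped bit is at their intersection.

row 2, column 1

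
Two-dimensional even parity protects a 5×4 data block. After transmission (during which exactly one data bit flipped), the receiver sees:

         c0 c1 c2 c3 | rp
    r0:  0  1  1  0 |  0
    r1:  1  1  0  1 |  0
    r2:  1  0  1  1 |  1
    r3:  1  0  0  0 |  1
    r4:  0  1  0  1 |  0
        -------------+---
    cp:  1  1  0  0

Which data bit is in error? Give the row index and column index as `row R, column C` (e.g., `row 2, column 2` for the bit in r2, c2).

Recompute each row's even parity and compare to rp:
  r0: data parity 0, sent rp 0 → ok
  r1: data parity 1, sent rp 0 → mismatch
  r2: data parity 1, sent rp 1 → ok
  r3: data parity 1, sent rp 1 → ok
  r4: data parity 0, sent rp 0 → ok
Recompute each column's even parity and compare to cp:
  c0: data parity 1, sent cp 1 → ok
  c1: data parity 1, sent cp 1 → ok
  c2: data parity 0, sent cp 0 → ok
  c3: data parity 1, sent cp 0 → mismatch
Exactly one row (r1) and one column (c3) fail → the flipped bit is at their intersection.

row 1, column 3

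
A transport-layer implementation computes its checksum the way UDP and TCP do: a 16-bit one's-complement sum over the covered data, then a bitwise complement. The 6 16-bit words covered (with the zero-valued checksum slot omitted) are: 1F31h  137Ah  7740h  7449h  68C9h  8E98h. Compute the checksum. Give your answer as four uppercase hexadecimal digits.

EA68

One's-complement addition (fold any carry out of bit 15 back into bit 0):
  0x1F31 + 0x137A = 0x032AB
  0x32AB + 0x7740 = 0x0A9EB
  0xA9EB + 0x7449 = 0x11E34 → wrap carry → 0x1E35
  0x1E35 + 0x68C9 = 0x086FE
  0x86FE + 0x8E98 = 0x11596 → wrap carry → 0x1597
One's-complement sum = 0x1597.
Checksum = ~0x1597 & 0xFFFF = 0xEA68.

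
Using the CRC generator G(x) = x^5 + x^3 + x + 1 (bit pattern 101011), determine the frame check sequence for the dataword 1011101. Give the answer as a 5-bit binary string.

10011

Append 5 zeros: 101110100000. Divide by 101011 (XOR where the leading bit is 1):
  pos 0: 101110 XOR 101011 = 000101
  pos 3: 101100 XOR 101011 = 000111
  pos 6: 111000 XOR 101011 = 010011
Remainder (last 5 bits) = 10011. This is the CRC / FCS.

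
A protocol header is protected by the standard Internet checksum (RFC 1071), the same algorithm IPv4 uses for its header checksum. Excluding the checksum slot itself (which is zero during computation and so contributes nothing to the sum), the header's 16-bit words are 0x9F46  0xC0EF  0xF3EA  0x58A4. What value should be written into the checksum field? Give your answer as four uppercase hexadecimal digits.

533A

One's-complement addition (fold any carry out of bit 15 back into bit 0):
  0x9F46 + 0xC0EF = 0x16035 → wrap carry → 0x6036
  0x6036 + 0xF3EA = 0x15420 → wrap carry → 0x5421
  0x5421 + 0x58A4 = 0x0ACC5
One's-complement sum = 0xACC5.
Checksum = ~0xACC5 & 0xFFFF = 0x533A.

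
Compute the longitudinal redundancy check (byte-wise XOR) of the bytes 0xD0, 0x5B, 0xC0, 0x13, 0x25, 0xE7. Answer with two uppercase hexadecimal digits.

XOR the bytes together:
  start with 0xD0
  0xD0 ⊕ 0x5B = 0x8B
  0x8B ⊕ 0xC0 = 0x4B
  0x4B ⊕ 0x13 = 0x58
  0x58 ⊕ 0x25 = 0x7D
  0x7D ⊕ 0xE7 = 0x9A

9A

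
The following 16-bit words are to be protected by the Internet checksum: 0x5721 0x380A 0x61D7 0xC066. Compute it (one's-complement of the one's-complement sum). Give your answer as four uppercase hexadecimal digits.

One's-complement addition (fold any carry out of bit 15 back into bit 0):
  0x5721 + 0x380A = 0x08F2B
  0x8F2B + 0x61D7 = 0x0F102
  0xF102 + 0xC066 = 0x1B168 → wrap carry → 0xB169
One's-complement sum = 0xB169.
Checksum = ~0xB169 & 0xFFFF = 0x4E96.

4E96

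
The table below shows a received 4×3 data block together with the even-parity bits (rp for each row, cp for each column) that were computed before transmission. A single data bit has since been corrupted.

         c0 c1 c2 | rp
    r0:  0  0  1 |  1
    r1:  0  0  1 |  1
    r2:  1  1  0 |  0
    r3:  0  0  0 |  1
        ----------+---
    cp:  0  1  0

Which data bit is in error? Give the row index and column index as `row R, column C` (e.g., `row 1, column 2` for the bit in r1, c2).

Recompute each row's even parity and compare to rp:
  r0: data parity 1, sent rp 1 → ok
  r1: data parity 1, sent rp 1 → ok
  r2: data parity 0, sent rp 0 → ok
  r3: data parity 0, sent rp 1 → mismatch
Recompute each column's even parity and compare to cp:
  c0: data parity 1, sent cp 0 → mismatch
  c1: data parity 1, sent cp 1 → ok
  c2: data parity 0, sent cp 0 → ok
Exactly one row (r3) and one column (c0) fail → the flipped bit is at their intersection.

row 3, column 0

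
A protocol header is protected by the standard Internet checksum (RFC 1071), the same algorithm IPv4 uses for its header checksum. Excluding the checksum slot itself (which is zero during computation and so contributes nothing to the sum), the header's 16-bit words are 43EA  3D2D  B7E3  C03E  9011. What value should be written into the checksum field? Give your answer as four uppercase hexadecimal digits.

One's-complement addition (fold any carry out of bit 15 back into bit 0):
  0x43EA + 0x3D2D = 0x08117
  0x8117 + 0xB7E3 = 0x138FA → wrap carry → 0x38FB
  0x38FB + 0xC03E = 0x0F939
  0xF939 + 0x9011 = 0x1894A → wrap carry → 0x894B
One's-complement sum = 0x894B.
Checksum = ~0x894B & 0xFFFF = 0x76B4.

76B4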